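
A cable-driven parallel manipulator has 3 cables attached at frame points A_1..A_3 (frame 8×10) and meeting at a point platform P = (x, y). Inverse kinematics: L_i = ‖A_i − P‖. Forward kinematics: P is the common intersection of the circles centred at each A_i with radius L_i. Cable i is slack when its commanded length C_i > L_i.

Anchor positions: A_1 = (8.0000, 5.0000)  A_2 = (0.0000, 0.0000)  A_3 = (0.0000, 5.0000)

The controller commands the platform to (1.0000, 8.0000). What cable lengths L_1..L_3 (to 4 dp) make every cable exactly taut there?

(7.6158, 8.0623, 3.1623)

L_1: Δ = A_1−P = (7.0000, -3.0000) → ‖Δ‖ = √58.0000 = 7.6158
L_2: Δ = A_2−P = (-1.0000, -8.0000) → ‖Δ‖ = √65.0000 = 8.0623
L_3: Δ = A_3−P = (-1.0000, -3.0000) → ‖Δ‖ = √10.0000 = 3.1623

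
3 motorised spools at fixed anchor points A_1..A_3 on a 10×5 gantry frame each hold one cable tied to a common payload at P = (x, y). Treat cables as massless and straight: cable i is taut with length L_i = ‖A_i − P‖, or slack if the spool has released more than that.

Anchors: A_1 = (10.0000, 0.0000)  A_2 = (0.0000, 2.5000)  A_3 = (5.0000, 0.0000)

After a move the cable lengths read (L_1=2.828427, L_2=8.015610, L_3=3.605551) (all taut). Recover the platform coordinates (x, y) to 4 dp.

(8.0000, 2.0000)

each cable: (A_i−P)·(A_i−P) = L_i²; let c_i = ‖A_i‖²−L_i²
c_1 = 100.0000+0.0000−8.0000 = 92.0000
row 1: 20.0000x − 5.0000y = 150.0000  (c_2=-58.0000)
row 2: 10.0000x + 0.0000y = 80.0000  (c_3=12.0000)
Cramer on rows 1–2 → x = 8.0000, y = 2.0000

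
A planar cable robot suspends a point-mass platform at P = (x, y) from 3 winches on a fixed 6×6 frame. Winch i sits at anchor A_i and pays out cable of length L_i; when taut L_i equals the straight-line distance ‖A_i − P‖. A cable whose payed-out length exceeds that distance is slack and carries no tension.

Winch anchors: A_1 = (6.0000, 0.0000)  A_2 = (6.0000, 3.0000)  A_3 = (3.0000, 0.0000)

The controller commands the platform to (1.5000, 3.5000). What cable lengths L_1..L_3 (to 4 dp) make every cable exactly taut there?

cable 1: Δx=4.5000, Δy=-3.5000; L_1 = √(Δx²+Δy²) = 5.7009
cable 2: Δx=4.5000, Δy=-0.5000; L_2 = √(Δx²+Δy²) = 4.5277
cable 3: Δx=1.5000, Δy=-3.5000; L_3 = √(Δx²+Δy²) = 3.8079

(5.7009, 4.5277, 3.8079)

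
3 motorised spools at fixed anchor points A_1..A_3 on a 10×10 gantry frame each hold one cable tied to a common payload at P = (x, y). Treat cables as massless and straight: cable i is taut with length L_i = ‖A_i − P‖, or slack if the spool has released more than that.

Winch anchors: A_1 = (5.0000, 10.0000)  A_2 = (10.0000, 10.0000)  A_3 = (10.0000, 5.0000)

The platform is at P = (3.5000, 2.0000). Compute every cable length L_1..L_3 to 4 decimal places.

(8.1394, 10.3078, 7.1589)

L_1 = √((5.0000−3.5000)² + (10.0000−2.0000)²) = 8.1394
L_2 = √((10.0000−3.5000)² + (10.0000−2.0000)²) = 10.3078
L_3 = √((10.0000−3.5000)² + (5.0000−2.0000)²) = 7.1589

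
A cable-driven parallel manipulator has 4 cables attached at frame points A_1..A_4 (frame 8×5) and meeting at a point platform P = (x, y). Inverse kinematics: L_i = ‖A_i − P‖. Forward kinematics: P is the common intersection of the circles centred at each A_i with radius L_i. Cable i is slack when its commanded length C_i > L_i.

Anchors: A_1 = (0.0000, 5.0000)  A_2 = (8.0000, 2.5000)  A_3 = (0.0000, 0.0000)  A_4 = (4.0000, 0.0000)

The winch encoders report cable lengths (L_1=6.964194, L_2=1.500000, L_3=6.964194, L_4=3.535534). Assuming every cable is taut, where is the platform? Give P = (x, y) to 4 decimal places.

each cable: (A_i−P)·(A_i−P) = L_i²; let k_i = ‖A_i‖²−L_i²
k_1 = 0.0000+25.0000−48.5000 = -23.5000
row 1: -16.0000x + 5.0000y = -91.5000  (k_2=68.0000)
row 2: 0.0000x + 10.0000y = 25.0000  (k_3=-48.5000)
row 3: -8.0000x + 10.0000y = -27.0000  (k_4=3.5000)
Cramer on rows 1–2 → x = 6.5000, y = 2.5000
check cable 4: ‖A_4−P‖² = 12.5000 ≈ L_4² = 12.5000 ✓

(6.5000, 2.5000)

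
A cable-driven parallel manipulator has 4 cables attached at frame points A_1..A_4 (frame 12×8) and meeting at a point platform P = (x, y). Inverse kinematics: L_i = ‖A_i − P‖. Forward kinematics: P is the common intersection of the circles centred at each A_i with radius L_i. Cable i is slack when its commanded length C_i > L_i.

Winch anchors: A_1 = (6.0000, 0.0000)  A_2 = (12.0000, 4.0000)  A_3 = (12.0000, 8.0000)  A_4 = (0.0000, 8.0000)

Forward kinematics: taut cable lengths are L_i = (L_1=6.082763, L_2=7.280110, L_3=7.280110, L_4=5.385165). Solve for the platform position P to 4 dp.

expand ‖A_i−P‖²=L_i² and subtract eq 1 (q_i ≔ ‖A_i‖²−L_i²)
q_1 = 36.0000+0.0000−37.0000 = -1.0000
eq1−eq2 → [-12.0000  -8.0000]·P = -108.0000
eq1−eq3 → [-12.0000  -16.0000]·P = -156.0000
eq1−eq4 → [12.0000  -16.0000]·P = -36.0000
2×2 solve → P = (5.0000, 6.0000)
check cable 4: ‖A_4−P‖² = 29.0000 ≈ L_4² = 29.0000 ✓

(5.0000, 6.0000)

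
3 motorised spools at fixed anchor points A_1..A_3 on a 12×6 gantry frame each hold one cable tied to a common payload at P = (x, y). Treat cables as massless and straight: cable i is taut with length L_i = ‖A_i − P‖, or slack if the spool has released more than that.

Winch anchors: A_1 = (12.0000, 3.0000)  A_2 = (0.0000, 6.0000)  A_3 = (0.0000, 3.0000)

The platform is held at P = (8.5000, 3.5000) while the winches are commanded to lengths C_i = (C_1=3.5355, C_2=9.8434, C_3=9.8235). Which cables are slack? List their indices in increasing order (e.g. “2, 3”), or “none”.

2, 3

i=1: geometric 3.5355 vs commanded 3.5355 ⇒ taut
i=2: geometric 8.8600 vs commanded 9.8434 ⇒ slack
i=3: geometric 8.5147 vs commanded 9.8235 ⇒ slack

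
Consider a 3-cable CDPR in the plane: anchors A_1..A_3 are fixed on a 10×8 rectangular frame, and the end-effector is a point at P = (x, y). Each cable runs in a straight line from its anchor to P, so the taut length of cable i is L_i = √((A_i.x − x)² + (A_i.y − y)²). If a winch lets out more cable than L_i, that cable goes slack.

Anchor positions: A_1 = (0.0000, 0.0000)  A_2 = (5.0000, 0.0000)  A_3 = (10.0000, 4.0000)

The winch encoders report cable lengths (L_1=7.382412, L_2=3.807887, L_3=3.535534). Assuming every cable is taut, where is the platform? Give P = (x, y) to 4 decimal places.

expand ‖A_i−P‖²=L_i² and subtract eq 1 (k_i ≔ ‖A_i‖²−L_i²)
k_1 = 0.0000+0.0000−54.5000 = -54.5000
eq1−eq2 → [-10.0000  0.0000]·P = -65.0000
eq1−eq3 → [-20.0000  -8.0000]·P = -158.0000
2×2 solve → P = (6.5000, 3.5000)

(6.5000, 3.5000)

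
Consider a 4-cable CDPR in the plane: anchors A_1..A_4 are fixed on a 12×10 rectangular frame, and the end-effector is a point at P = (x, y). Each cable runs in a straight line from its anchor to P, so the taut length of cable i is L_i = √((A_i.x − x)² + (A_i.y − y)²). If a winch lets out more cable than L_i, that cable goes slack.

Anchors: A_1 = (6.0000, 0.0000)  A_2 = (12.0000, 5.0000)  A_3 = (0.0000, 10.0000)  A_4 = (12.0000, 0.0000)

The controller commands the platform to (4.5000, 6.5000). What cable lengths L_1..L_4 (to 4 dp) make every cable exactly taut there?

L_1 = √((6.0000−4.5000)² + (0.0000−6.5000)²) = 6.6708
L_2 = √((12.0000−4.5000)² + (5.0000−6.5000)²) = 7.6485
L_3 = √((0.0000−4.5000)² + (10.0000−6.5000)²) = 5.7009
L_4 = √((12.0000−4.5000)² + (0.0000−6.5000)²) = 9.9247

(6.6708, 7.6485, 5.7009, 9.9247)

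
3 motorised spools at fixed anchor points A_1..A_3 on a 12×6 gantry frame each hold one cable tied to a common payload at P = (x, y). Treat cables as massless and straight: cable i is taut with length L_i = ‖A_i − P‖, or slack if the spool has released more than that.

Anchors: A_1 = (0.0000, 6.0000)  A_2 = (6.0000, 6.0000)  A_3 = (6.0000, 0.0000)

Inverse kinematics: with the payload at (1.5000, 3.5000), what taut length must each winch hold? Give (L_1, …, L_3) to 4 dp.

(2.9155, 5.1478, 5.7009)

cable 1: Δx=-1.5000, Δy=2.5000; L_1 = √(Δx²+Δy²) = 2.9155
cable 2: Δx=4.5000, Δy=2.5000; L_2 = √(Δx²+Δy²) = 5.1478
cable 3: Δx=4.5000, Δy=-3.5000; L_3 = √(Δx²+Δy²) = 5.7009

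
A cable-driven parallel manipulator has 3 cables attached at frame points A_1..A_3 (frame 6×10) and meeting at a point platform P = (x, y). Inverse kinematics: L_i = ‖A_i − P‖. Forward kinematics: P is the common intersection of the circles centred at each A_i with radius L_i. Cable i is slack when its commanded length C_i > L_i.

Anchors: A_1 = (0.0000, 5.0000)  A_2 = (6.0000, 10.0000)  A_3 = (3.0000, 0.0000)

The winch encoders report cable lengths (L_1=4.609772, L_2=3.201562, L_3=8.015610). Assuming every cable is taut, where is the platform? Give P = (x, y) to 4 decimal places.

expand ‖A_i−P‖²=L_i² and subtract eq 1 (c_i ≔ ‖A_i‖²−L_i²)
c_1 = 0.0000+25.0000−21.2500 = 3.7500
eq1−eq2 → [-12.0000  -10.0000]·P = -122.0000
eq1−eq3 → [-6.0000  10.0000]·P = 59.0000
2×2 solve → P = (3.5000, 8.0000)

(3.5000, 8.0000)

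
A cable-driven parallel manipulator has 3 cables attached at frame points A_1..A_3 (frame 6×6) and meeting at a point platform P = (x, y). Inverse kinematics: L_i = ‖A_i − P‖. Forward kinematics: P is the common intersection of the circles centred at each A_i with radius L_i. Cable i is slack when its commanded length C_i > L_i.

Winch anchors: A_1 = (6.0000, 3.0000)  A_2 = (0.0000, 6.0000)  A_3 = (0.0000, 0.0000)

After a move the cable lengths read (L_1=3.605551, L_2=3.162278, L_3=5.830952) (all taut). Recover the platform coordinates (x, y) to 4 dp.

(3.0000, 5.0000)

circle eqns → linear via eq_j − eq_1; set c_j = A_j·A_j − L_j²
c_1 = 36.0000+9.0000−13.0000 = 32.0000
12.0000·x − 6.0000·y = c_1−c_2 = 6.0000
12.0000·x + 6.0000·y = c_1−c_3 = 66.0000
solve first two rows → x=3.0000, y=5.0000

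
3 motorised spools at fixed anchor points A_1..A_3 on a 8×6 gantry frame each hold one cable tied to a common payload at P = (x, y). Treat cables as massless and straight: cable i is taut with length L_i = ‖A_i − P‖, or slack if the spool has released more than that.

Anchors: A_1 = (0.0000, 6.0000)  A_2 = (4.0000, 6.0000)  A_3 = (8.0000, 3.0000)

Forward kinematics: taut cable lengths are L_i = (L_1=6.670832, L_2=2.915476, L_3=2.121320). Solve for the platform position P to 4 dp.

(6.5000, 4.5000)

each cable: (A_i−P)·(A_i−P) = L_i²; let k_i = ‖A_i‖²−L_i²
k_1 = 0.0000+36.0000−44.5000 = -8.5000
row 1: -8.0000x + 0.0000y = -52.0000  (k_2=43.5000)
row 2: -16.0000x + 6.0000y = -77.0000  (k_3=68.5000)
Cramer on rows 1–2 → x = 6.5000, y = 4.5000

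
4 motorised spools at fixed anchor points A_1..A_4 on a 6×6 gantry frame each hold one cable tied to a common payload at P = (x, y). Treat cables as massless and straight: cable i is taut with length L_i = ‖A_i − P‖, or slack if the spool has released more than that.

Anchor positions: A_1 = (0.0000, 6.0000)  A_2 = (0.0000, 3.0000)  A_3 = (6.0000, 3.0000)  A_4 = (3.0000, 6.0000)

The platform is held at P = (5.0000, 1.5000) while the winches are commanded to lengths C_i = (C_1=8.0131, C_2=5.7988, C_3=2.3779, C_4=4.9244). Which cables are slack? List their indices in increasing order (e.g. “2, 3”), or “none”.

1, 2, 3

cable 1: L_1 = ‖A_1−P‖ = 6.7268;  C_1 = 8.0131 → slack
cable 2: L_2 = ‖A_2−P‖ = 5.2202;  C_2 = 5.7988 → slack
cable 3: L_3 = ‖A_3−P‖ = 1.8028;  C_3 = 2.3779 → slack
cable 4: L_4 = ‖A_4−P‖ = 4.9244;  C_4 = 4.9244 → taut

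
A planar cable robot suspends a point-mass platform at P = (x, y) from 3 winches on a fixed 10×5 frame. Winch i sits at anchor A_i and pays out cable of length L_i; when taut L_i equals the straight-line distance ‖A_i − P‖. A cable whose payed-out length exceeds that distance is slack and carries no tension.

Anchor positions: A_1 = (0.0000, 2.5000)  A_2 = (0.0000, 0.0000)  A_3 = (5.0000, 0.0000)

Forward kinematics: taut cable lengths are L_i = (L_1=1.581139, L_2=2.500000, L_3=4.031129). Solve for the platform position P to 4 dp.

(1.5000, 2.0000)

circle eqns → linear via eq_j − eq_1; set c_j = A_j·A_j − L_j²
c_1 = 0.0000+6.2500−2.5000 = 3.7500
0.0000·x + 5.0000·y = c_1−c_2 = 10.0000
-10.0000·x + 5.0000·y = c_1−c_3 = -5.0000
solve first two rows → x=1.5000, y=2.0000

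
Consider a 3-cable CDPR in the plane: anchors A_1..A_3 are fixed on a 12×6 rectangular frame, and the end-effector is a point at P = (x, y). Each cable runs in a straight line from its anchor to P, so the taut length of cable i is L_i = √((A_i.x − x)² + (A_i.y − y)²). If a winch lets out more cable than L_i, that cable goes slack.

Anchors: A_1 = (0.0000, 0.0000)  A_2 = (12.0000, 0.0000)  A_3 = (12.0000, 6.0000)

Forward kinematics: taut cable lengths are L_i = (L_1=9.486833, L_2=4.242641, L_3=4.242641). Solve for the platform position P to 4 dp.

expand ‖A_i−P‖²=L_i² and subtract eq 1 (c_i ≔ ‖A_i‖²−L_i²)
c_1 = 0.0000+0.0000−90.0000 = -90.0000
eq1−eq2 → [-24.0000  0.0000]·P = -216.0000
eq1−eq3 → [-24.0000  -12.0000]·P = -252.0000
2×2 solve → P = (9.0000, 3.0000)

(9.0000, 3.0000)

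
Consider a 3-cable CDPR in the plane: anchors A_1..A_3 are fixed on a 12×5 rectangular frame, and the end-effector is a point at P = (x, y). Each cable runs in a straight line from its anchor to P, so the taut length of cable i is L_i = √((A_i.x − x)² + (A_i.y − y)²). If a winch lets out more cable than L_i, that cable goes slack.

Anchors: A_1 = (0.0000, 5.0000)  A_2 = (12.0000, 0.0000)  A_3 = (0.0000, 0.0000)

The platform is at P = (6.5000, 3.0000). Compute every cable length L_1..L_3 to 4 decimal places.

L_1 = √((0.0000−6.5000)² + (5.0000−3.0000)²) = 6.8007
L_2 = √((12.0000−6.5000)² + (0.0000−3.0000)²) = 6.2650
L_3 = √((0.0000−6.5000)² + (0.0000−3.0000)²) = 7.1589

(6.8007, 6.2650, 7.1589)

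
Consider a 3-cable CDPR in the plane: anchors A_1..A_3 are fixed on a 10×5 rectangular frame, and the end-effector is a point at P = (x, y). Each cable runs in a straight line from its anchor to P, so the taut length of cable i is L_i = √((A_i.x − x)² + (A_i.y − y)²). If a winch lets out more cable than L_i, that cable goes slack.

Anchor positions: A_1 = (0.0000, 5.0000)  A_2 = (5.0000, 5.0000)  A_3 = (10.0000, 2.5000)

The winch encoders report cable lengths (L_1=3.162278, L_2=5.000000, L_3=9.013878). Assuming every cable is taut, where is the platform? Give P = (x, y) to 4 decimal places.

(1.0000, 2.0000)

expand ‖A_i−P‖²=L_i² and subtract eq 1 (q_i ≔ ‖A_i‖²−L_i²)
q_1 = 0.0000+25.0000−10.0000 = 15.0000
eq1−eq2 → [-10.0000  0.0000]·P = -10.0000
eq1−eq3 → [-20.0000  5.0000]·P = -10.0000
2×2 solve → P = (1.0000, 2.0000)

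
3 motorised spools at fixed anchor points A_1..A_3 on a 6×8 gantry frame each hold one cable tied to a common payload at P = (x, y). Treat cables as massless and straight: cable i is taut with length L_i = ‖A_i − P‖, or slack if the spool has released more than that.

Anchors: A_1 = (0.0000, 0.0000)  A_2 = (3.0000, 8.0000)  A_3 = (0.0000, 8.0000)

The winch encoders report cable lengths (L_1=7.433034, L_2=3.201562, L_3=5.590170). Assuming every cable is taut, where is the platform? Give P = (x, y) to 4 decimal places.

each cable: (A_i−P)·(A_i−P) = L_i²; let c_i = ‖A_i‖²−L_i²
c_1 = 0.0000+0.0000−55.2500 = -55.2500
row 1: -6.0000x − 16.0000y = -118.0000  (c_2=62.7500)
row 2: 0.0000x − 16.0000y = -88.0000  (c_3=32.7500)
Cramer on rows 1–2 → x = 5.0000, y = 5.5000

(5.0000, 5.5000)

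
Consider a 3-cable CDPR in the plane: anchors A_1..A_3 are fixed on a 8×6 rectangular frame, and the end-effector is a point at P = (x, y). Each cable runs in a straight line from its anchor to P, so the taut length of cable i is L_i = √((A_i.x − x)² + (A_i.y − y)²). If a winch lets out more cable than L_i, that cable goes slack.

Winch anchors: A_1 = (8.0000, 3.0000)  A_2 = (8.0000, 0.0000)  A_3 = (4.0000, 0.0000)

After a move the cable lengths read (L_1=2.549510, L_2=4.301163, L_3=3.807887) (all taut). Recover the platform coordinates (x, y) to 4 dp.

(5.5000, 3.5000)

each cable: (A_i−P)·(A_i−P) = L_i²; let c_i = ‖A_i‖²−L_i²
c_1 = 64.0000+9.0000−6.5000 = 66.5000
row 1: 0.0000x + 6.0000y = 21.0000  (c_2=45.5000)
row 2: 8.0000x + 6.0000y = 65.0000  (c_3=1.5000)
Cramer on rows 1–2 → x = 5.5000, y = 3.5000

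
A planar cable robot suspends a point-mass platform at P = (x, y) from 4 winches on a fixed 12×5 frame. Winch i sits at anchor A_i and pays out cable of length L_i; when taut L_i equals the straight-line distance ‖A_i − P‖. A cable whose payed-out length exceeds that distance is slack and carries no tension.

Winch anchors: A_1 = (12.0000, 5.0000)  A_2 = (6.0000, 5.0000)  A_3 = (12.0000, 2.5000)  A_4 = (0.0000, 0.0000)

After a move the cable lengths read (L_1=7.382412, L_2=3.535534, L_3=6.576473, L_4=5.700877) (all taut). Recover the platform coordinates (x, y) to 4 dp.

(5.5000, 1.5000)

expand ‖A_i−P‖²=L_i² and subtract eq 1 (q_i ≔ ‖A_i‖²−L_i²)
q_1 = 144.0000+25.0000−54.5000 = 114.5000
eq1−eq2 → [12.0000  0.0000]·P = 66.0000
eq1−eq3 → [0.0000  5.0000]·P = 7.5000
eq1−eq4 → [24.0000  10.0000]·P = 147.0000
2×2 solve → P = (5.5000, 1.5000)
check cable 4: ‖A_4−P‖² = 32.5000 ≈ L_4² = 32.5000 ✓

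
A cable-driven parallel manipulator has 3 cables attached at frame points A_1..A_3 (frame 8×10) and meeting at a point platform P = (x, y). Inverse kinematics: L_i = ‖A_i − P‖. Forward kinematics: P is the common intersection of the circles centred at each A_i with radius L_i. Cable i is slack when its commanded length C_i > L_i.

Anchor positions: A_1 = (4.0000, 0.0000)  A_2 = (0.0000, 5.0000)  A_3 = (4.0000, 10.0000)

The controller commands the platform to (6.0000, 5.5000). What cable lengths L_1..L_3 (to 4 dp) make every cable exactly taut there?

cable 1: Δx=-2.0000, Δy=-5.5000; L_1 = √(Δx²+Δy²) = 5.8523
cable 2: Δx=-6.0000, Δy=-0.5000; L_2 = √(Δx²+Δy²) = 6.0208
cable 3: Δx=-2.0000, Δy=4.5000; L_3 = √(Δx²+Δy²) = 4.9244

(5.8523, 6.0208, 4.9244)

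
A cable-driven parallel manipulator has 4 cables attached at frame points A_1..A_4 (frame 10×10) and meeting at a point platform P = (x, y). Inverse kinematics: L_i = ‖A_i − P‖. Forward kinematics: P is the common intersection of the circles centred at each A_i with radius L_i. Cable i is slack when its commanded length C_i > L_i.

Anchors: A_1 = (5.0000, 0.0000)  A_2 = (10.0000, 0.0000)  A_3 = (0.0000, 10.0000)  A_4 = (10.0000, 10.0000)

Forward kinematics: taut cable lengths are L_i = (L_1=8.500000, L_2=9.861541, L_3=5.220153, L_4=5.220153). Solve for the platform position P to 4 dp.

circle eqns → linear via eq_j − eq_1; set q_j = A_j·A_j − L_j²
q_1 = 25.0000+0.0000−72.2500 = -47.2500
-10.0000·x + 0.0000·y = q_1−q_2 = -50.0000
10.0000·x − 20.0000·y = q_1−q_3 = -120.0000
-10.0000·x − 20.0000·y = q_1−q_4 = -220.0000
solve first two rows → x=5.0000, y=8.5000
check cable 4: ‖A_4−P‖² = 27.2500 ≈ L_4² = 27.2500 ✓

(5.0000, 8.5000)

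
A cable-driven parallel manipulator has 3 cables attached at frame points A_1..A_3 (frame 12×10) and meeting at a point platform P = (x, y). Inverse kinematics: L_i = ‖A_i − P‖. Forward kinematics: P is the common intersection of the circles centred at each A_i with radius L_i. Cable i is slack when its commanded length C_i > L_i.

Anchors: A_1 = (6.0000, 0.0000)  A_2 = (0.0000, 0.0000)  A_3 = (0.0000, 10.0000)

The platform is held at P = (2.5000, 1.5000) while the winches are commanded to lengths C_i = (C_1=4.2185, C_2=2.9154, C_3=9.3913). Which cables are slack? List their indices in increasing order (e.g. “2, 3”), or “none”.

cable 1: L_1 = ‖A_1−P‖ = 3.8079;  C_1 = 4.2185 → slack
cable 2: L_2 = ‖A_2−P‖ = 2.9155;  C_2 = 2.9154 → taut
cable 3: L_3 = ‖A_3−P‖ = 8.8600;  C_3 = 9.3913 → slack

1, 3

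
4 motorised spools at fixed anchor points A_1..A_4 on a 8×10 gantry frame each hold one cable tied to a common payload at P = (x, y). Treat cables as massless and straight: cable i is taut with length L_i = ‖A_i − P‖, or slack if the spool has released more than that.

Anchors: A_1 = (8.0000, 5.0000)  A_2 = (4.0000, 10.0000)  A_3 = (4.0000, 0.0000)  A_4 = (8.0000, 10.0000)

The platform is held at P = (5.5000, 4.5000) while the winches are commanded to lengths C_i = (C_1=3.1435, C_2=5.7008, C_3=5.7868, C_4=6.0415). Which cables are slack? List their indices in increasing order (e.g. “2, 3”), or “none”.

1, 3

cable 1: √((2.5000)²+(0.5000)²)=2.5495, C_1=3.1435: slack
cable 2: √((-1.5000)²+(5.5000)²)=5.7009, C_2=5.7008: taut
cable 3: √((-1.5000)²+(-4.5000)²)=4.7434, C_3=5.7868: slack
cable 4: √((2.5000)²+(5.5000)²)=6.0415, C_4=6.0415: taut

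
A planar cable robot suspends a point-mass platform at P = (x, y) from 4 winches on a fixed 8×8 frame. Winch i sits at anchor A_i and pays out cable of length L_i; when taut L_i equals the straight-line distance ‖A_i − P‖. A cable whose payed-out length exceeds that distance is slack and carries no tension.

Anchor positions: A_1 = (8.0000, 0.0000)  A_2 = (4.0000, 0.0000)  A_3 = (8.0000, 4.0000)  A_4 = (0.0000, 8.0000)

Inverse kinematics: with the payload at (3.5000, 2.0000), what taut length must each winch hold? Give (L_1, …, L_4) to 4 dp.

cable 1: Δx=4.5000, Δy=-2.0000; L_1 = √(Δx²+Δy²) = 4.9244
cable 2: Δx=0.5000, Δy=-2.0000; L_2 = √(Δx²+Δy²) = 2.0616
cable 3: Δx=4.5000, Δy=2.0000; L_3 = √(Δx²+Δy²) = 4.9244
cable 4: Δx=-3.5000, Δy=6.0000; L_4 = √(Δx²+Δy²) = 6.9462

(4.9244, 2.0616, 4.9244, 6.9462)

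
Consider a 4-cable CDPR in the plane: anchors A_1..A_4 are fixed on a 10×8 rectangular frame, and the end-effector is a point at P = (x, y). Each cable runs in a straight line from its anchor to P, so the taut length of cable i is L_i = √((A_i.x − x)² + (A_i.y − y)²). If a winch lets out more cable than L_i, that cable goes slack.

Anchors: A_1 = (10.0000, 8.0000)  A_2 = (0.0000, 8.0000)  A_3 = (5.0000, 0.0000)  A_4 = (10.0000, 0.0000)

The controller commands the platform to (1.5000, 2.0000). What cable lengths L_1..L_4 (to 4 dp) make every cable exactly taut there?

L_1 = √((10.0000−1.5000)² + (8.0000−2.0000)²) = 10.4043
L_2 = √((0.0000−1.5000)² + (8.0000−2.0000)²) = 6.1847
L_3 = √((5.0000−1.5000)² + (0.0000−2.0000)²) = 4.0311
L_4 = √((10.0000−1.5000)² + (0.0000−2.0000)²) = 8.7321

(10.4043, 6.1847, 4.0311, 8.7321)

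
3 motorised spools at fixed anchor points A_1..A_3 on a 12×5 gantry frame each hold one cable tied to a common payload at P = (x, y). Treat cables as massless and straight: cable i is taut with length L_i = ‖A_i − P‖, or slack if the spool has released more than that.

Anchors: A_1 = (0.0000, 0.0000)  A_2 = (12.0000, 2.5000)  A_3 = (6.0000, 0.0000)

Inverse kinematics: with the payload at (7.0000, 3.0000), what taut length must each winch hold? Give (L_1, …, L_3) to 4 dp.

L_1 = √((0.0000−7.0000)² + (0.0000−3.0000)²) = 7.6158
L_2 = √((12.0000−7.0000)² + (2.5000−3.0000)²) = 5.0249
L_3 = √((6.0000−7.0000)² + (0.0000−3.0000)²) = 3.1623

(7.6158, 5.0249, 3.1623)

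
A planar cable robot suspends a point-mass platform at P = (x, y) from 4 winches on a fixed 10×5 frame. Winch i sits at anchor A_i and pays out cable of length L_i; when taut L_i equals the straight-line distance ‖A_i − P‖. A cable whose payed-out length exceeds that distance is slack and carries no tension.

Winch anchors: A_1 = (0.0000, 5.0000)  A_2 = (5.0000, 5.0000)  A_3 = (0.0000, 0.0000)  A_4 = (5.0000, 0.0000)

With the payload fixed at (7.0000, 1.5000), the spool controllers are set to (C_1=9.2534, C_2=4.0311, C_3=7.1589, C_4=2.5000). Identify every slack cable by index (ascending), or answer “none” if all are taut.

cable 1: √((-7.0000)²+(3.5000)²)=7.8262, C_1=9.2534: slack
cable 2: √((-2.0000)²+(3.5000)²)=4.0311, C_2=4.0311: taut
cable 3: √((-7.0000)²+(-1.5000)²)=7.1589, C_3=7.1589: taut
cable 4: √((-2.0000)²+(-1.5000)²)=2.5000, C_4=2.5000: taut

1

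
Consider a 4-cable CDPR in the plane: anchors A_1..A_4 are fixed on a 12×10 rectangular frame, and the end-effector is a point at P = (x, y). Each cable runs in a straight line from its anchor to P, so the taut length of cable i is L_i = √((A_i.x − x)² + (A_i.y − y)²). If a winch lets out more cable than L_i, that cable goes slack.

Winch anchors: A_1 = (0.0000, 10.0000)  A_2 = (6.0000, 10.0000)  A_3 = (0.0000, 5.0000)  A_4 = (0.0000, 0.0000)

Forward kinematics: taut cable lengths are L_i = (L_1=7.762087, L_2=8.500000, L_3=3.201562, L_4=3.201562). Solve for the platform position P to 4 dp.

expand ‖A_i−P‖²=L_i² and subtract eq 1 (q_i ≔ ‖A_i‖²−L_i²)
q_1 = 0.0000+100.0000−60.2500 = 39.7500
eq1−eq2 → [-12.0000  0.0000]·P = -24.0000
eq1−eq3 → [0.0000  10.0000]·P = 25.0000
eq1−eq4 → [0.0000  20.0000]·P = 50.0000
2×2 solve → P = (2.0000, 2.5000)
check cable 4: ‖A_4−P‖² = 10.2500 ≈ L_4² = 10.2500 ✓

(2.0000, 2.5000)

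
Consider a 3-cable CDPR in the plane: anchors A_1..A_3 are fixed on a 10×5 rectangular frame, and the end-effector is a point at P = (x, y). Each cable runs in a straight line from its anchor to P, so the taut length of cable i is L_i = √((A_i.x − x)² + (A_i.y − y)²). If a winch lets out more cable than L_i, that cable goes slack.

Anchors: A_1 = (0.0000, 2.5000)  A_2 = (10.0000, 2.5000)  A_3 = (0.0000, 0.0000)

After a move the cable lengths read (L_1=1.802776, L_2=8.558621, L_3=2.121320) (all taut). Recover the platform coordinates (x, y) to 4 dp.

circle eqns → linear via eq_j − eq_1; set k_j = A_j·A_j − L_j²
k_1 = 0.0000+6.2500−3.2500 = 3.0000
-20.0000·x + 0.0000·y = k_1−k_2 = -30.0000
0.0000·x + 5.0000·y = k_1−k_3 = 7.5000
solve first two rows → x=1.5000, y=1.5000

(1.5000, 1.5000)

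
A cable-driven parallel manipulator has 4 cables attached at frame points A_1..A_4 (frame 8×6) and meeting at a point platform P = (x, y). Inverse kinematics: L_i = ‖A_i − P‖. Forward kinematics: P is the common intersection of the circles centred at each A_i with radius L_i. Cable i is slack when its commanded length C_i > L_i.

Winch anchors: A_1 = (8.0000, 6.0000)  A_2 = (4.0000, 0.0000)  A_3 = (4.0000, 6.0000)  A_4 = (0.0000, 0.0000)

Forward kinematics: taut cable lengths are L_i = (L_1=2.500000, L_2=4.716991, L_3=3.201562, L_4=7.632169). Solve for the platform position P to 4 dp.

(6.5000, 4.0000)

expand ‖A_i−P‖²=L_i² and subtract eq 1 (k_i ≔ ‖A_i‖²−L_i²)
k_1 = 64.0000+36.0000−6.2500 = 93.7500
eq1−eq2 → [8.0000  12.0000]·P = 100.0000
eq1−eq3 → [8.0000  0.0000]·P = 52.0000
eq1−eq4 → [16.0000  12.0000]·P = 152.0000
2×2 solve → P = (6.5000, 4.0000)
check cable 4: ‖A_4−P‖² = 58.2500 ≈ L_4² = 58.2500 ✓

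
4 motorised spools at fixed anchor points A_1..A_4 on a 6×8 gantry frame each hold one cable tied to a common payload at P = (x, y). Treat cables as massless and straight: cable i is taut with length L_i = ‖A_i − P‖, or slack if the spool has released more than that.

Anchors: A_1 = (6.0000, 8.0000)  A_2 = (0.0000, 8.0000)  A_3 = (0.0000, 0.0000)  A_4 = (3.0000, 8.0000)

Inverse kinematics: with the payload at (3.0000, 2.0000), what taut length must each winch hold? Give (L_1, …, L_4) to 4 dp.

cable 1: Δx=3.0000, Δy=6.0000; L_1 = √(Δx²+Δy²) = 6.7082
cable 2: Δx=-3.0000, Δy=6.0000; L_2 = √(Δx²+Δy²) = 6.7082
cable 3: Δx=-3.0000, Δy=-2.0000; L_3 = √(Δx²+Δy²) = 3.6056
cable 4: Δx=0.0000, Δy=6.0000; L_4 = √(Δx²+Δy²) = 6.0000

(6.7082, 6.7082, 3.6056, 6.0000)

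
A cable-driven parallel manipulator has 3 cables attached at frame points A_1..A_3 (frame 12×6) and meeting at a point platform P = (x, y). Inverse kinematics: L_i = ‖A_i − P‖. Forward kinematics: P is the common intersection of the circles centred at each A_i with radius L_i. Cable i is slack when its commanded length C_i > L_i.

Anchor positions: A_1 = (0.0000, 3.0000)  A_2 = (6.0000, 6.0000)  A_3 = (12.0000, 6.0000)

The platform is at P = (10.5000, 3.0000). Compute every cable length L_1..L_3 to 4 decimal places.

L_1: Δ = A_1−P = (-10.5000, 0.0000) → ‖Δ‖ = √110.2500 = 10.5000
L_2: Δ = A_2−P = (-4.5000, 3.0000) → ‖Δ‖ = √29.2500 = 5.4083
L_3: Δ = A_3−P = (1.5000, 3.0000) → ‖Δ‖ = √11.2500 = 3.3541

(10.5000, 5.4083, 3.3541)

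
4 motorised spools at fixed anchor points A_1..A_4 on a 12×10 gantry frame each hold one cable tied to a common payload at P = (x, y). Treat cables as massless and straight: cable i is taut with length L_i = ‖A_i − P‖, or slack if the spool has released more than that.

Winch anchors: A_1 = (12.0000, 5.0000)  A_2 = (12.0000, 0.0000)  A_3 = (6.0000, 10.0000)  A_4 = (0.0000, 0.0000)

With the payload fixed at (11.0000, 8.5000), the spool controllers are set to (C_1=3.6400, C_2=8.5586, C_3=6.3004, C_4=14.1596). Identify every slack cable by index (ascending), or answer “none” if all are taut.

cable 1: √((1.0000)²+(-3.5000)²)=3.6401, C_1=3.6400: taut
cable 2: √((1.0000)²+(-8.5000)²)=8.5586, C_2=8.5586: taut
cable 3: √((-5.0000)²+(1.5000)²)=5.2202, C_3=6.3004: slack
cable 4: √((-11.0000)²+(-8.5000)²)=13.9014, C_4=14.1596: slack

3, 4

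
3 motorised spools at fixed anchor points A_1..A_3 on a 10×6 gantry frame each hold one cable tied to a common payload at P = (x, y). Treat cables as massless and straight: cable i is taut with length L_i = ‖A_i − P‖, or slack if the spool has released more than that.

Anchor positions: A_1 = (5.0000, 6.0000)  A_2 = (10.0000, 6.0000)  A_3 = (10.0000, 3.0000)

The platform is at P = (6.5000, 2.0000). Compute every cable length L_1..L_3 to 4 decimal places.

cable 1: Δx=-1.5000, Δy=4.0000; L_1 = √(Δx²+Δy²) = 4.2720
cable 2: Δx=3.5000, Δy=4.0000; L_2 = √(Δx²+Δy²) = 5.3151
cable 3: Δx=3.5000, Δy=1.0000; L_3 = √(Δx²+Δy²) = 3.6401

(4.2720, 5.3151, 3.6401)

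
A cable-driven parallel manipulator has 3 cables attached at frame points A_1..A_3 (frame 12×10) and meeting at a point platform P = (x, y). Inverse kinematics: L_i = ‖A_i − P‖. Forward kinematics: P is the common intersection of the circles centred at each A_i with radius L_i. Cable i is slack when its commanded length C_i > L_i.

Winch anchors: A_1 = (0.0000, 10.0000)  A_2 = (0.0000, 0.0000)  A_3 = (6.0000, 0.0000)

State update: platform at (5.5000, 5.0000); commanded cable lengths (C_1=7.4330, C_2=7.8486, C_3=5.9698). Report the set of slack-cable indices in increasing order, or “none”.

i=1: geometric 7.4330 vs commanded 7.4330 ⇒ taut
i=2: geometric 7.4330 vs commanded 7.8486 ⇒ slack
i=3: geometric 5.0249 vs commanded 5.9698 ⇒ slack

2, 3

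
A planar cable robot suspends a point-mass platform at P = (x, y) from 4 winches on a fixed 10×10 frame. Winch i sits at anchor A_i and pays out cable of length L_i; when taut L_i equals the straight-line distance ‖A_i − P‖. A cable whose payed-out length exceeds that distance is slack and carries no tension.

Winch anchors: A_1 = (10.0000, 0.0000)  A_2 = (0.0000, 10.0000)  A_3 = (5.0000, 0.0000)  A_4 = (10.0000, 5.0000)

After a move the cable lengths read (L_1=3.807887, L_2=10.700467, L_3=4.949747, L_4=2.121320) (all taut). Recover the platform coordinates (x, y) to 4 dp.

each cable: (A_i−P)·(A_i−P) = L_i²; let c_i = ‖A_i‖²−L_i²
c_1 = 100.0000+0.0000−14.5000 = 85.5000
row 1: 20.0000x − 20.0000y = 100.0000  (c_2=-14.5000)
row 2: 10.0000x + 0.0000y = 85.0000  (c_3=0.5000)
row 3: 0.0000x − 10.0000y = -35.0000  (c_4=120.5000)
Cramer on rows 1–2 → x = 8.5000, y = 3.5000
check cable 4: ‖A_4−P‖² = 4.5000 ≈ L_4² = 4.5000 ✓

(8.5000, 3.5000)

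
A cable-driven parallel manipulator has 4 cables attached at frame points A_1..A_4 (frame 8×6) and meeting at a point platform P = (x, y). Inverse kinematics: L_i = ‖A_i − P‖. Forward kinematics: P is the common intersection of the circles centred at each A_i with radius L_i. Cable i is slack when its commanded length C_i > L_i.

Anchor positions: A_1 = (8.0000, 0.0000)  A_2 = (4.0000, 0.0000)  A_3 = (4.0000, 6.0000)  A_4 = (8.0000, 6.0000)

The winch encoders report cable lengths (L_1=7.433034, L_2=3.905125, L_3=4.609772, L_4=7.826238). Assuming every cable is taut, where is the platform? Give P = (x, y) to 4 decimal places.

(1.0000, 2.5000)

expand ‖A_i−P‖²=L_i² and subtract eq 1 (k_i ≔ ‖A_i‖²−L_i²)
k_1 = 64.0000+0.0000−55.2500 = 8.7500
eq1−eq2 → [8.0000  0.0000]·P = 8.0000
eq1−eq3 → [8.0000  -12.0000]·P = -22.0000
eq1−eq4 → [0.0000  -12.0000]·P = -30.0000
2×2 solve → P = (1.0000, 2.5000)
check cable 4: ‖A_4−P‖² = 61.2500 ≈ L_4² = 61.2500 ✓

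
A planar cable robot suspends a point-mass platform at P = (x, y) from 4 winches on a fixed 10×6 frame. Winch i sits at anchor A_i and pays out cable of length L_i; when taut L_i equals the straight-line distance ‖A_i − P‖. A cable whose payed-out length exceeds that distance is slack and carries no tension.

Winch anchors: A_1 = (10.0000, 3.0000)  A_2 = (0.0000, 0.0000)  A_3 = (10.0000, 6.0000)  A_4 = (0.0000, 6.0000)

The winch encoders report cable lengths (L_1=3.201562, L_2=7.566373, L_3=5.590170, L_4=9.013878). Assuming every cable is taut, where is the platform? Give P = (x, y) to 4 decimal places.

(7.5000, 1.0000)

expand ‖A_i−P‖²=L_i² and subtract eq 1 (k_i ≔ ‖A_i‖²−L_i²)
k_1 = 100.0000+9.0000−10.2500 = 98.7500
eq1−eq2 → [20.0000  6.0000]·P = 156.0000
eq1−eq3 → [0.0000  -6.0000]·P = -6.0000
eq1−eq4 → [20.0000  -6.0000]·P = 144.0000
2×2 solve → P = (7.5000, 1.0000)
check cable 4: ‖A_4−P‖² = 81.2500 ≈ L_4² = 81.2500 ✓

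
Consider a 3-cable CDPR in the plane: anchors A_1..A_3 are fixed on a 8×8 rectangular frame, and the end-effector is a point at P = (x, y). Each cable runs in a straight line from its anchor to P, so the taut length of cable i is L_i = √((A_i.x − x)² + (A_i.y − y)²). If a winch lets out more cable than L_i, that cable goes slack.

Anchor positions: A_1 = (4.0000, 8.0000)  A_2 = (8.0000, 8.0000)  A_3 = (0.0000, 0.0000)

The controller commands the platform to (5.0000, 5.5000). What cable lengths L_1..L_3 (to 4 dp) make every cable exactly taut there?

(2.6926, 3.9051, 7.4330)

L_1 = √((4.0000−5.0000)² + (8.0000−5.5000)²) = 2.6926
L_2 = √((8.0000−5.0000)² + (8.0000−5.5000)²) = 3.9051
L_3 = √((0.0000−5.0000)² + (0.0000−5.5000)²) = 7.4330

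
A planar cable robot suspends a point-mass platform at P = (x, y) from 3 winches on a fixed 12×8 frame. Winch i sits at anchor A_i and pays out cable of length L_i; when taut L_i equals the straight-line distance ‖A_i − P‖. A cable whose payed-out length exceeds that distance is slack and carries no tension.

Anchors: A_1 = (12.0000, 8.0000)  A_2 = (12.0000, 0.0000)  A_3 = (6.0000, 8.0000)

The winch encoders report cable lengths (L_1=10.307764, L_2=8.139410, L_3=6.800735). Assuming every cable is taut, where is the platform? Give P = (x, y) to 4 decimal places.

each cable: (A_i−P)·(A_i−P) = L_i²; let c_i = ‖A_i‖²−L_i²
c_1 = 144.0000+64.0000−106.2500 = 101.7500
row 1: 0.0000x + 16.0000y = 24.0000  (c_2=77.7500)
row 2: 12.0000x + 0.0000y = 48.0000  (c_3=53.7500)
Cramer on rows 1–2 → x = 4.0000, y = 1.5000

(4.0000, 1.5000)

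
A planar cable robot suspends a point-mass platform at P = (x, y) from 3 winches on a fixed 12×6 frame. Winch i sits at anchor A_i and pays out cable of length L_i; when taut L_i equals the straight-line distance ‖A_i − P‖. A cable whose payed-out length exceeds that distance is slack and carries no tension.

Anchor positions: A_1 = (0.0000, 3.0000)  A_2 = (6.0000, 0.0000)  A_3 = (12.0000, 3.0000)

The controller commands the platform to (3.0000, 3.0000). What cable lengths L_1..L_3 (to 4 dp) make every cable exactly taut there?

(3.0000, 4.2426, 9.0000)

cable 1: Δx=-3.0000, Δy=0.0000; L_1 = √(Δx²+Δy²) = 3.0000
cable 2: Δx=3.0000, Δy=-3.0000; L_2 = √(Δx²+Δy²) = 4.2426
cable 3: Δx=9.0000, Δy=0.0000; L_3 = √(Δx²+Δy²) = 9.0000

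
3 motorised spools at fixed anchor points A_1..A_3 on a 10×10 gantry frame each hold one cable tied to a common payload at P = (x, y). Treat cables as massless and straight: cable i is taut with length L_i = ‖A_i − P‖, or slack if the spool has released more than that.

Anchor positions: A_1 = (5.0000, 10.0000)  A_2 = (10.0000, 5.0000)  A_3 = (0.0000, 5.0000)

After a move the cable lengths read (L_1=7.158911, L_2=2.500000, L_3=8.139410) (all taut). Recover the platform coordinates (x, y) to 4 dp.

circle eqns → linear via eq_j − eq_1; set k_j = A_j·A_j − L_j²
k_1 = 25.0000+100.0000−51.2500 = 73.7500
-10.0000·x + 10.0000·y = k_1−k_2 = -45.0000
10.0000·x + 10.0000·y = k_1−k_3 = 115.0000
solve first two rows → x=8.0000, y=3.5000

(8.0000, 3.5000)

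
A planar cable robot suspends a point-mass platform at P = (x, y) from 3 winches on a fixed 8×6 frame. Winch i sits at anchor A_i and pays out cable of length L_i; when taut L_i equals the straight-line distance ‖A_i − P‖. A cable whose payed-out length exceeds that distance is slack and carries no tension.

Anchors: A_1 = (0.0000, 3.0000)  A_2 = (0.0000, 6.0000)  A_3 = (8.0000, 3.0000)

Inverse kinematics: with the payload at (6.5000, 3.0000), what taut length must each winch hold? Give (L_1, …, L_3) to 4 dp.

(6.5000, 7.1589, 1.5000)

L_1 = √((0.0000−6.5000)² + (3.0000−3.0000)²) = 6.5000
L_2 = √((0.0000−6.5000)² + (6.0000−3.0000)²) = 7.1589
L_3 = √((8.0000−6.5000)² + (3.0000−3.0000)²) = 1.5000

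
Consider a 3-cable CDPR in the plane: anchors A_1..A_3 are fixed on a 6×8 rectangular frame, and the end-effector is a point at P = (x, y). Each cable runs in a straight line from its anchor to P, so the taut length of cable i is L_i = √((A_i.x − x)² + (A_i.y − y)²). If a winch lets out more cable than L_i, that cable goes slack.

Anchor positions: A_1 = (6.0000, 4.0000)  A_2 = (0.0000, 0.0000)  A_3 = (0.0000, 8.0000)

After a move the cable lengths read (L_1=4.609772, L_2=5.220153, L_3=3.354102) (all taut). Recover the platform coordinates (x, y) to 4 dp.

(1.5000, 5.0000)

each cable: (A_i−P)·(A_i−P) = L_i²; let k_i = ‖A_i‖²−L_i²
k_1 = 36.0000+16.0000−21.2500 = 30.7500
row 1: 12.0000x + 8.0000y = 58.0000  (k_2=-27.2500)
row 2: 12.0000x − 8.0000y = -22.0000  (k_3=52.7500)
Cramer on rows 1–2 → x = 1.5000, y = 5.0000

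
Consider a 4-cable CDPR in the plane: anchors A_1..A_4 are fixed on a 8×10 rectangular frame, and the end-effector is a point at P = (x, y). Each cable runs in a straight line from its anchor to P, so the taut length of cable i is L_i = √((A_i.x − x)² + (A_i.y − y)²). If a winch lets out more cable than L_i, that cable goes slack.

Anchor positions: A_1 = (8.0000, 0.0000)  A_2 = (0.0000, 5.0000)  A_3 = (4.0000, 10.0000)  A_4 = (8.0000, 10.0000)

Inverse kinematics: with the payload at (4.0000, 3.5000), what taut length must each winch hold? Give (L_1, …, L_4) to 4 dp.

(5.3151, 4.2720, 6.5000, 7.6322)

cable 1: Δx=4.0000, Δy=-3.5000; L_1 = √(Δx²+Δy²) = 5.3151
cable 2: Δx=-4.0000, Δy=1.5000; L_2 = √(Δx²+Δy²) = 4.2720
cable 3: Δx=0.0000, Δy=6.5000; L_3 = √(Δx²+Δy²) = 6.5000
cable 4: Δx=4.0000, Δy=6.5000; L_4 = √(Δx²+Δy²) = 7.6322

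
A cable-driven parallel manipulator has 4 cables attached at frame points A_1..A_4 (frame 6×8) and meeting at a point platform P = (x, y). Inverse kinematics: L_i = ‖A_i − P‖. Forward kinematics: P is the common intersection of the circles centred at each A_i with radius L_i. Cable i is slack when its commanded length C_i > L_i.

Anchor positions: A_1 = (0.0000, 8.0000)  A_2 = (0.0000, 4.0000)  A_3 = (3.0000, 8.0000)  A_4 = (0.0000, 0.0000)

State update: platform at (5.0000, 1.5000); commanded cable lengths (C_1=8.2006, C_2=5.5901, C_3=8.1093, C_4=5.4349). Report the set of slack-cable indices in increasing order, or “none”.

cable 1: L_1 = ‖A_1−P‖ = 8.2006;  C_1 = 8.2006 → taut
cable 2: L_2 = ‖A_2−P‖ = 5.5902;  C_2 = 5.5901 → taut
cable 3: L_3 = ‖A_3−P‖ = 6.8007;  C_3 = 8.1093 → slack
cable 4: L_4 = ‖A_4−P‖ = 5.2202;  C_4 = 5.4349 → slack

3, 4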